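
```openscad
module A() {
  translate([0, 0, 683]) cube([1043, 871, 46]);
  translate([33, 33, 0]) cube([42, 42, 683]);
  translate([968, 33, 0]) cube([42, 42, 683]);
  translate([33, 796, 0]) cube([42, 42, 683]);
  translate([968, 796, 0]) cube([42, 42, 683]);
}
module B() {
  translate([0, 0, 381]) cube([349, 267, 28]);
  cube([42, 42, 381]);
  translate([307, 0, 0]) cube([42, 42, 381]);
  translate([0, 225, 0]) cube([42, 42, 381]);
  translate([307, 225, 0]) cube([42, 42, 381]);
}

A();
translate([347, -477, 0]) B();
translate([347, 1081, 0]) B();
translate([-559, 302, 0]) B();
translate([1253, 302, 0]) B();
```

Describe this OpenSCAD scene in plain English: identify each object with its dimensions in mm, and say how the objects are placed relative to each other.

A is a rectangular dining table. The top is 1043×871×46 mm with its upper surface at z = 729 mm. It stands on four 42×42 mm square legs, each inset 33 mm from the nearest pair of top edges, running from the floor to the underside of the top.

B is a four-legged stool. The seat is 349×267 mm, 28 mm thick, top at z = 409 mm. It stands on four square legs, each 42×42 mm in cross-section, from z = 0 to the seat underside, each flush with a corner of the seat.

Four stools sit around the table at the −y, +y, −x, +x sides.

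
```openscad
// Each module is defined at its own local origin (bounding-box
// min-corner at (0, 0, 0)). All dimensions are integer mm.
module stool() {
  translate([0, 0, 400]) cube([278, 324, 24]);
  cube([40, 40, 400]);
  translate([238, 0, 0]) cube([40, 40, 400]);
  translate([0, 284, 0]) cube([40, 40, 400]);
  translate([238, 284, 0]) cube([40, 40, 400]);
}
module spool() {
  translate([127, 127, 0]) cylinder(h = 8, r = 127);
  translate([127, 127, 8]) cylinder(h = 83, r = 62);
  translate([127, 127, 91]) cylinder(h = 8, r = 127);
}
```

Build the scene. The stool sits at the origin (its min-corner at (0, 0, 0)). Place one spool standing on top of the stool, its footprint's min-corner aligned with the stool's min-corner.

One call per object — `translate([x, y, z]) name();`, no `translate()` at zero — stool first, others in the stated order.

stool();
translate([0, 0, 424]) spool();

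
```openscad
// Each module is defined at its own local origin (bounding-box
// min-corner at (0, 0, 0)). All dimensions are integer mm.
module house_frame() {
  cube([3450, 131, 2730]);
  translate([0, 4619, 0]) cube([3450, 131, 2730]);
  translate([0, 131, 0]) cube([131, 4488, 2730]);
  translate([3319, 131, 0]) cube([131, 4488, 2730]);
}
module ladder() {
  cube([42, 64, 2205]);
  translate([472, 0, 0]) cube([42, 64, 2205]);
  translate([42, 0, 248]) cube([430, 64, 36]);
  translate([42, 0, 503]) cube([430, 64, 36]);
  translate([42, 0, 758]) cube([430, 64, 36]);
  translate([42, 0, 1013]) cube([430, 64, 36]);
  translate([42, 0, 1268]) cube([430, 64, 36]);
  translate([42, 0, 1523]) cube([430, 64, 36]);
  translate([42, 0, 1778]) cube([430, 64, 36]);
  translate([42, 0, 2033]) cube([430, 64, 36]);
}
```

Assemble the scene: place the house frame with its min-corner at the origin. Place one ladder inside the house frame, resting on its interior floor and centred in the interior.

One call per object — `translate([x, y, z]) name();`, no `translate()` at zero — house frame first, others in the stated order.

house_frame();
translate([1468, 2343, 0]) ladder();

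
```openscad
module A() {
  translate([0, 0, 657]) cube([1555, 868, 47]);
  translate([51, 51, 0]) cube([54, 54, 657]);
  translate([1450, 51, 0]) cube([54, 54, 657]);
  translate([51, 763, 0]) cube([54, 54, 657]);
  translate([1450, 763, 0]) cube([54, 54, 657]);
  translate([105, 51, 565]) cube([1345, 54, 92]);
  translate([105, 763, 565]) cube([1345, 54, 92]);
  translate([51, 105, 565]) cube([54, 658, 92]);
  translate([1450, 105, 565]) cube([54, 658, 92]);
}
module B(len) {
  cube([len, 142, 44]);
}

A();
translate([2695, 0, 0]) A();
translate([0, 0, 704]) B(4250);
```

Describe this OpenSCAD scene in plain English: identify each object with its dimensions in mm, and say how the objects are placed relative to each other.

A is a table: top 1555 mm (x) × 868 mm (y), 47 mm thick, upper face at z = 704 mm, on four 54×54 mm square legs, each inset 51 mm from the nearest pair of top edges, running from z = 0 to the bottom of the top. Four apron rails, 54 mm thick and 92 mm tall, run between adjacent legs with their top edges flush with the underside of the top and their outer faces flush with the legs' outer faces.

B is a rectangular beam 4250 mm long (x), 142 mm deep (y), 44 mm thick (z).

The beam spans the tops of two tables placed 1140 mm apart, resting at z = 704 mm.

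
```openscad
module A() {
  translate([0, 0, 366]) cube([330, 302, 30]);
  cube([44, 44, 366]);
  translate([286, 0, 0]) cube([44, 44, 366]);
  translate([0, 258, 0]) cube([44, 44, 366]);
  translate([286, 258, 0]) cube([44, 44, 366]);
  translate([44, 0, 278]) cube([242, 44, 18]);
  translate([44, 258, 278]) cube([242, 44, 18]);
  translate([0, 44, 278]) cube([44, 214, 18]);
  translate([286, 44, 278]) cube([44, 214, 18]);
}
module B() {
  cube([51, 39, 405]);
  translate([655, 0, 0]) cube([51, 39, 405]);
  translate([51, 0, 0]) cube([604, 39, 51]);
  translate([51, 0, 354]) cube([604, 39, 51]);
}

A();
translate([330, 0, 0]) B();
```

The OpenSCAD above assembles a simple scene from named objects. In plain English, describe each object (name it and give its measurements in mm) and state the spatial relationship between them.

A is a four-legged stool. The seat is 330×302 mm, 30 mm thick, top at z = 396 mm. It stands on four square legs, each 44×44 mm in cross-section, from z = 0 to the seat underside, each flush with a corner of the seat. Four stretchers, 44 mm wide and 18 mm tall, connect adjacent legs with their undersides at z = 278 mm, each running between the inner faces of the legs it joins and aligned with the legs' outer faces on the other axis.

B is a rectangular picture frame lying in the x–z plane (depth along y). The opening is 604 mm wide (x) by 303 mm tall (z), surrounded by a border 51 mm wide on all four sides. The frame is 39 mm deep and is made of two full-height vertical stiles with two horizontal rails fitted between them.

The picture frame is against the stool's +x side, with their −y faces flush.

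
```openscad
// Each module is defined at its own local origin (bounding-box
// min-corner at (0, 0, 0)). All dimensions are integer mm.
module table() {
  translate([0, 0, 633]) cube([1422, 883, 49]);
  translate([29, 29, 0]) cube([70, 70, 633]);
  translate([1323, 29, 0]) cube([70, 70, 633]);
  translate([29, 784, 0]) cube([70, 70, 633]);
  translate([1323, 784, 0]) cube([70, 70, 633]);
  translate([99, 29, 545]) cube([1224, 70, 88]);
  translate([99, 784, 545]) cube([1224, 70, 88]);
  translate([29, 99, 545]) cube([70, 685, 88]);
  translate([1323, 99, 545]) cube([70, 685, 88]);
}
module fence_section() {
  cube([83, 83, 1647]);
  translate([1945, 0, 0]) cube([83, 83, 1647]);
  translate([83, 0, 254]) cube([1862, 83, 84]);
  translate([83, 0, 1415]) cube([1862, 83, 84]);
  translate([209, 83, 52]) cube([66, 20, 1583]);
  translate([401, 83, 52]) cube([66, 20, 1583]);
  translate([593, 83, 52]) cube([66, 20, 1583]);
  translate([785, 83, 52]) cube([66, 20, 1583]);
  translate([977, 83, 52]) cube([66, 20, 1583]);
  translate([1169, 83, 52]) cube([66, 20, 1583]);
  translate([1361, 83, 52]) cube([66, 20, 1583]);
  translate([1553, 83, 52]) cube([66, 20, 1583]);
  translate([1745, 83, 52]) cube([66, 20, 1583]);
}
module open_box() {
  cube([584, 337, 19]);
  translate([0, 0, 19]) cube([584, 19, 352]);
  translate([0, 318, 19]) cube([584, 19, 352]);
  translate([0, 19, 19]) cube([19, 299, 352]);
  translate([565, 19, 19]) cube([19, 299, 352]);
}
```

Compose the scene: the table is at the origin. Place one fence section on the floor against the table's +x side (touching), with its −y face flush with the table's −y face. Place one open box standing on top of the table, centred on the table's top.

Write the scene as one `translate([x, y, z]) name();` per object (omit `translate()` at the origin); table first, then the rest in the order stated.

table();
translate([1422, 0, 0]) fence_section();
translate([419, 273, 682]) open_box();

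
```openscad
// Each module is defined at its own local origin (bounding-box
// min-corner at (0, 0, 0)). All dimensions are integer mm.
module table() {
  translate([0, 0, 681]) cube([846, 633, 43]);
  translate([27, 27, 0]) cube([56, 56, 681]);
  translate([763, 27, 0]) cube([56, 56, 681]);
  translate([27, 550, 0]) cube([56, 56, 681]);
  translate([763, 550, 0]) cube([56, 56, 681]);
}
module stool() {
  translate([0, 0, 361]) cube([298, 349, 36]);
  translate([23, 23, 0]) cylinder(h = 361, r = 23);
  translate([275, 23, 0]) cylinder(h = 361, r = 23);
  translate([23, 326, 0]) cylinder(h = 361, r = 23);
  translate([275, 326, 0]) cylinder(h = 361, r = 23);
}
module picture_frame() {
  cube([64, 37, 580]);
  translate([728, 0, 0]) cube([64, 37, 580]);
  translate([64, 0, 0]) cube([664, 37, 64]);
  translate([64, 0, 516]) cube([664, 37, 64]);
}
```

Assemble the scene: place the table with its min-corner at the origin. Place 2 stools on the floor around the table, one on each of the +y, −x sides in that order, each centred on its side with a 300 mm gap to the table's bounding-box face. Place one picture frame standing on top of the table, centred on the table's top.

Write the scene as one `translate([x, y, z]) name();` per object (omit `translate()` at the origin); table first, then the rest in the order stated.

table();
translate([274, 933, 0]) stool();
translate([-598, 142, 0]) stool();
translate([27, 298, 724]) picture_frame();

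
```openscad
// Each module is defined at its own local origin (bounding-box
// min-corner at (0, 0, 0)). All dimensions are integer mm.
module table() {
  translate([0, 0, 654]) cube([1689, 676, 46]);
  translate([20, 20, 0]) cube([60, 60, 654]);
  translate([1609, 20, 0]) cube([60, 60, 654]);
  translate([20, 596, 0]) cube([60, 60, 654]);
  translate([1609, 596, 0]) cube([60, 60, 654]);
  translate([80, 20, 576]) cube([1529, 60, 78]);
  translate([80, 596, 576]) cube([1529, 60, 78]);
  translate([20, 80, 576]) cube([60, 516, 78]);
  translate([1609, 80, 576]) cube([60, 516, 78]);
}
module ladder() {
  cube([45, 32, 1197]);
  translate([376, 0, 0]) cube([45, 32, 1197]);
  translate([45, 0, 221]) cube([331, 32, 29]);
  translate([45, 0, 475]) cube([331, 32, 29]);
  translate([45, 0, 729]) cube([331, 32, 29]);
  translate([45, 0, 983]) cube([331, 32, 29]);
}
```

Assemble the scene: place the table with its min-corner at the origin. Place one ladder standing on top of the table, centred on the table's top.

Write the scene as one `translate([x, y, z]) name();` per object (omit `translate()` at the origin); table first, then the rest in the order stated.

table();
translate([634, 322, 700]) ladder();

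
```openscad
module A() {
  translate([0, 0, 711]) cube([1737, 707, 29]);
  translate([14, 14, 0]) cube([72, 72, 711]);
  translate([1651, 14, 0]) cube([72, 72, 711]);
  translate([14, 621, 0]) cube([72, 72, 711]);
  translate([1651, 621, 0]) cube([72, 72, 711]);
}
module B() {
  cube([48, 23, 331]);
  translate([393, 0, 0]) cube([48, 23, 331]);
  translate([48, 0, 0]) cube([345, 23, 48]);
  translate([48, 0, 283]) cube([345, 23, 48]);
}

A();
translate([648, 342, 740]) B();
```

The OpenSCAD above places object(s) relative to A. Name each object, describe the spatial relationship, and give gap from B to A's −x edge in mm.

A is a table. B is a picture frame. The picture frame is on top of the table, centred. The gap from the picture frame to the table's −x edge is 648 mm.

The picture frame's min-x is at 648; the table's min-x is 0; gap = 648 mm.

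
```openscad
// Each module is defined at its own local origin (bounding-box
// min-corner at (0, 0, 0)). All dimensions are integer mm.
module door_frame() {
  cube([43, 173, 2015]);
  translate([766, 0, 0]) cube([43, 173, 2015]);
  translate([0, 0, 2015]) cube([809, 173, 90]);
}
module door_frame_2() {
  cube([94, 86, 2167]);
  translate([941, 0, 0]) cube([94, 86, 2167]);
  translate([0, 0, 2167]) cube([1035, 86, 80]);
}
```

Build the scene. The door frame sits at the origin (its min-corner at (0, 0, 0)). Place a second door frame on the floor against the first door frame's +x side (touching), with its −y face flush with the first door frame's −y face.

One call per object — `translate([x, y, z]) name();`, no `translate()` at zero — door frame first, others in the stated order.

door_frame();
translate([809, 0, 0]) door_frame_2();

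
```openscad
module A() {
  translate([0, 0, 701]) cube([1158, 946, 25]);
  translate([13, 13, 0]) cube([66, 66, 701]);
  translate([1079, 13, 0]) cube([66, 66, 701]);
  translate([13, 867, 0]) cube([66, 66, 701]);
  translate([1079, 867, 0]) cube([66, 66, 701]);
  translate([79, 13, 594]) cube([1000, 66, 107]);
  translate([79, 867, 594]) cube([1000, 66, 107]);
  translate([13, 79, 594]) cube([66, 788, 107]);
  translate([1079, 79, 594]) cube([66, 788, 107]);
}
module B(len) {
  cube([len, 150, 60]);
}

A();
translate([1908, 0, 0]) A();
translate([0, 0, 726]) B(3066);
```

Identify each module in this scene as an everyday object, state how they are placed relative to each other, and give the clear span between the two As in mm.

Second table starts at x = 1908; first ends at x = 1158; clear span = 1908 − 1158 = 750 mm.

A is a table. B is a beam. A beam spans the tops of two tables. The clear span between the two tables is 750 mm.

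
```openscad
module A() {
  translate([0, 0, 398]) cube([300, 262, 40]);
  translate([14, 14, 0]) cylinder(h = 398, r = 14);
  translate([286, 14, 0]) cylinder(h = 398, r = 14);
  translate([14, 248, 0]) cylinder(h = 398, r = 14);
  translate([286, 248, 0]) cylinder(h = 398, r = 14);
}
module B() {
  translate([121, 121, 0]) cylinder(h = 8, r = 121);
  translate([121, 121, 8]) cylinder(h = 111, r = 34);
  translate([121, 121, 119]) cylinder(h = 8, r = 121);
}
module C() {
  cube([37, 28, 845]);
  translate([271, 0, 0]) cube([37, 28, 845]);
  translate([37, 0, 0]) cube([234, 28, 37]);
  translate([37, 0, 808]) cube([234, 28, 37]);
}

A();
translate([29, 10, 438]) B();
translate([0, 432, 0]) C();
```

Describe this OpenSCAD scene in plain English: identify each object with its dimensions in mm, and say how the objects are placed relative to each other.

A is a simple wooden stool: a rectangular seat 300 mm (x) by 262 mm (y), 40 mm thick, top face at z = 438 mm, on four round legs, each 28 mm in diameter. The legs rest on z = 0, each leg's axis is inset half a diameter from the nearest pair of seat edges (so the leg's bounding box is flush with the corner).

B is a spool: two coaxial disc flanges of radius 121 mm and thickness 8 mm, joined by a core cylinder of radius 34 mm and height 111 mm. The lower flange rests on z = 0 and the three cylinders share a vertical axis.

C is a rectangular picture frame lying in the x–z plane (depth along y). The opening is 234 mm wide (x) by 771 mm tall (z), surrounded by a border 37 mm wide on all four sides. The frame is 28 mm deep and is made of two full-height vertical stiles with two horizontal rails fitted between them.

The spool is on top of the stool, centred. The picture frame is on the floor beside the stool on its +y side.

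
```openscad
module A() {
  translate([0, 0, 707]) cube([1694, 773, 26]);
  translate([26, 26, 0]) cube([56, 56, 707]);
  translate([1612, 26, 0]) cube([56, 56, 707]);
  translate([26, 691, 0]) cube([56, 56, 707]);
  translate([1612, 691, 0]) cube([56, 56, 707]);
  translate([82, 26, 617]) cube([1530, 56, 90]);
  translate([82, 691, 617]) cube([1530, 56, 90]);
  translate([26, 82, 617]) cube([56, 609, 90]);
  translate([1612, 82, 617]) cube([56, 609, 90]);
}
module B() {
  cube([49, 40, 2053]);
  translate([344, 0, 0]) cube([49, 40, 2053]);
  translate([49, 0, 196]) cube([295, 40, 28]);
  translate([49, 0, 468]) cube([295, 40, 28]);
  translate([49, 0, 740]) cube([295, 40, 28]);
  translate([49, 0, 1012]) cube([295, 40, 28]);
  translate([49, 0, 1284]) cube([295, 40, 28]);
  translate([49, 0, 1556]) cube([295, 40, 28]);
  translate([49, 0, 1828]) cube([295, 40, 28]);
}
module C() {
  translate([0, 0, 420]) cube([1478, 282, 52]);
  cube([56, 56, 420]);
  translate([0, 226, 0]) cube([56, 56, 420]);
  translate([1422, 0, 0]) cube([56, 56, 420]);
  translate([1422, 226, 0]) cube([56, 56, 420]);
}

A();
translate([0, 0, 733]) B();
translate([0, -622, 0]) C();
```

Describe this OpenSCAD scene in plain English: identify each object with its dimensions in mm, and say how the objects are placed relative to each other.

A is a table with a 1694×773 mm rectangular top, 26 mm thick, top surface at z = 733 mm, supported by four 56×56 mm square legs, each inset 26 mm from the nearest pair of top edges, running from the floor. Four apron rails, 56 mm thick and 90 mm tall, run between adjacent legs with their top edges flush with the underside of the top and their outer faces flush with the legs' outer faces.

B is a straight ladder. Two 49×40 mm vertical rails, 2053 mm tall, stand 393 mm apart (outside-to-outside) with their front faces coplanar on the −y side. 7 rungs, each 40 mm deep and 28 mm tall, span between the inner faces of the rails, front faces flush with the rails. The lowest rung's underside is at z = 196 mm and rungs are spaced 272 mm apart (underside to underside).

C is a long wooden bench with a 1478 mm (x) × 282 mm (y) seat, 52 mm thick, its top surface 472 mm above the floor. Four 56 mm square legs at the seat corners, flush with the edges, run from z = 0 to the seat underside.

The ladder is on top of the table. The bench is on the floor beside the table on its −y side.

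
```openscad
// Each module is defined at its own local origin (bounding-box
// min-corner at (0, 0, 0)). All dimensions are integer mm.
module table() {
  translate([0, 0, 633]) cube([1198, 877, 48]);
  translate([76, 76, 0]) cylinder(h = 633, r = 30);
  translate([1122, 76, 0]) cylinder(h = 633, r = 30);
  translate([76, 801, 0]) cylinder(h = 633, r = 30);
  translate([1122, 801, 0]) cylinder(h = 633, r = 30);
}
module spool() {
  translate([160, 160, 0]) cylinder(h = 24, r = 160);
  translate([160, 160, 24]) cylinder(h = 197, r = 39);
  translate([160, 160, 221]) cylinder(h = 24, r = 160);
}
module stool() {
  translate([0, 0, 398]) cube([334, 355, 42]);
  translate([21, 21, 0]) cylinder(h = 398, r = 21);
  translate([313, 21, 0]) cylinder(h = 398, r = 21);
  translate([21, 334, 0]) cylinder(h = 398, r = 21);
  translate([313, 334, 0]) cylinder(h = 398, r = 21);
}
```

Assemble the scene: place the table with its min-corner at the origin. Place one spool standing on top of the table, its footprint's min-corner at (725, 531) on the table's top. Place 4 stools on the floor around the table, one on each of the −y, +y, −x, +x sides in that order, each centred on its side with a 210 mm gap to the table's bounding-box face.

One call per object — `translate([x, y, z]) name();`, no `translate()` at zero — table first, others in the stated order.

table();
translate([725, 531, 681]) spool();
translate([432, -565, 0]) stool();
translate([432, 1087, 0]) stool();
translate([-544, 261, 0]) stool();
translate([1408, 261, 0]) stool();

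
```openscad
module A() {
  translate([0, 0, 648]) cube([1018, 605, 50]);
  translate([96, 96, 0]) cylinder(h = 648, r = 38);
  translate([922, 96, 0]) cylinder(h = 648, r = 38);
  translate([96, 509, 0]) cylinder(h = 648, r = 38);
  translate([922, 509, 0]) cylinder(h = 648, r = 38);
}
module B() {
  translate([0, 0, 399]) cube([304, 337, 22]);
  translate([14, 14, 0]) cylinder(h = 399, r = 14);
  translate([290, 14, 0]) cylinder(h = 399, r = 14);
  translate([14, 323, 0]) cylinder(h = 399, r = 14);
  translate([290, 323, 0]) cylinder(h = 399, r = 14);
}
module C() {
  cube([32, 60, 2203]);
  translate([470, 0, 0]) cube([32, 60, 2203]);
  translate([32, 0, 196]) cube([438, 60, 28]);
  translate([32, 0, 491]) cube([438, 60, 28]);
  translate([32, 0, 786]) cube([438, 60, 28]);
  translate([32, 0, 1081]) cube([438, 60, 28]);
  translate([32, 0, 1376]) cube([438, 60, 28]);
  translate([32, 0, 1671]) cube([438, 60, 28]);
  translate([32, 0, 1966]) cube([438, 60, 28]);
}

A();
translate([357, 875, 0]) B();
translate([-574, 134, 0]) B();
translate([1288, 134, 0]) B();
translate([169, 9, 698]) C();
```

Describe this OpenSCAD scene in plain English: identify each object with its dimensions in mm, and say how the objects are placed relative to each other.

A is a rectangular dining table. The top is 1018×605×50 mm with its upper surface at z = 698 mm. It stands on four round legs of 76 mm diameter, each leg's bounding box inset 58 mm from the nearest pair of top edges, running from the floor to the underside of the top.

B is a four-legged stool. The seat is 304×337 mm, 22 mm thick, top at z = 421 mm. It stands on four round legs, each 28 mm in diameter, from z = 0 to the seat underside, each leg's axis is inset half a diameter from the nearest pair of seat edges (so the leg's bounding box is flush with the corner).

C is a wooden ladder with two side rails of 32×60 mm section and 2203 mm height, set 502 mm apart overall. Between them run 7 rectangular rungs (60 mm deep, 28 mm thick), front faces flush with the rails' −y face. The bottom of the first rung is 196 mm above the floor and each subsequent rung is 295 mm higher than the one below.

Three stools sit around the table at the +y, −x, +x sides. The ladder is on top of the table.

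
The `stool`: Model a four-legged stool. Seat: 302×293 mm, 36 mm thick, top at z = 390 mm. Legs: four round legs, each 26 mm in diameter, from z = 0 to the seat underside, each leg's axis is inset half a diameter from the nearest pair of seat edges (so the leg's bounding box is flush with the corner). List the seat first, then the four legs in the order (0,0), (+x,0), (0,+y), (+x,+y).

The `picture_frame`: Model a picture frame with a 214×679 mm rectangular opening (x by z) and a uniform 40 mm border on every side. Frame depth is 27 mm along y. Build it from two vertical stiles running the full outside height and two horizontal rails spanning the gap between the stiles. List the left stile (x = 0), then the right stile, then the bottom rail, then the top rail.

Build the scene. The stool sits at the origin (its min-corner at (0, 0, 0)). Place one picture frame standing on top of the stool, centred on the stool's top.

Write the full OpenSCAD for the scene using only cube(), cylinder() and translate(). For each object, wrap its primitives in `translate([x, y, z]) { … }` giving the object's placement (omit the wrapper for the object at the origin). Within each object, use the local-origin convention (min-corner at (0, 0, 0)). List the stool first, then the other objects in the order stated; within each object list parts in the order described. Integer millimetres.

translate([0, 0, 354]) cube([302, 293, 36]);
translate([13, 13, 0]) cylinder(h = 354, r = 13);
translate([289, 13, 0]) cylinder(h = 354, r = 13);
translate([13, 280, 0]) cylinder(h = 354, r = 13);
translate([289, 280, 0]) cylinder(h = 354, r = 13);
translate([4, 133, 390]) {
  cube([40, 27, 759]);
  translate([254, 0, 0]) cube([40, 27, 759]);
  translate([40, 0, 0]) cube([214, 27, 40]);
  translate([40, 0, 719]) cube([214, 27, 40]);
}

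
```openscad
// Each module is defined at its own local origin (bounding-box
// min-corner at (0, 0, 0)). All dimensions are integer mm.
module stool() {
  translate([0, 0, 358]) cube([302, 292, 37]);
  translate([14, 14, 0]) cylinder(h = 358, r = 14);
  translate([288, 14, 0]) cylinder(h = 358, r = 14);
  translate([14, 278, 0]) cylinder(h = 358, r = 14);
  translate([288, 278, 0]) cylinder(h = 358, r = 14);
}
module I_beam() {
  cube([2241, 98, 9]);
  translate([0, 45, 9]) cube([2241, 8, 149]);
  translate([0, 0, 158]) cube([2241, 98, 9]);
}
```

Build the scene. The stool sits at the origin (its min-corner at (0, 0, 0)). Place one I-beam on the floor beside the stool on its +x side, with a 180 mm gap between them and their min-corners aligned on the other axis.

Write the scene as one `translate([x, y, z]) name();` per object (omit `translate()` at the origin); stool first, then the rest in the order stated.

stool();
translate([482, 0, 0]) I_beam();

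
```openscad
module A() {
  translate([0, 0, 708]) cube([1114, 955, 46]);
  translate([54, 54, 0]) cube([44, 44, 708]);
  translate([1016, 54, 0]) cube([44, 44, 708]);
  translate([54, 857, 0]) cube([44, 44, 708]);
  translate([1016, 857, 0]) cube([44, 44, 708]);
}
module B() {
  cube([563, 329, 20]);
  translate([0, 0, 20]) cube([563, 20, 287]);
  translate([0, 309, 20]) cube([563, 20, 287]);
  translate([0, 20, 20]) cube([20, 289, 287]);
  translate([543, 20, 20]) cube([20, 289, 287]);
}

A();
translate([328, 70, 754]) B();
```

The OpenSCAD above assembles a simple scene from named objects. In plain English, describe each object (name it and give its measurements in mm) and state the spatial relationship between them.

A is a table with a 1114×955 mm rectangular top, 46 mm thick, top surface at z = 754 mm, supported by four 44×44 mm square legs, each inset 54 mm from the nearest pair of top edges, running from the floor.

B is an open storage box with external size 563×329×307 mm and wall thickness 20 mm (the base is also 20 mm thick). The base covers the whole footprint; the four walls stand on the base, with the y-facing walls full-width and the x-facing walls fitting between their inner faces.

The open box is on top of the table.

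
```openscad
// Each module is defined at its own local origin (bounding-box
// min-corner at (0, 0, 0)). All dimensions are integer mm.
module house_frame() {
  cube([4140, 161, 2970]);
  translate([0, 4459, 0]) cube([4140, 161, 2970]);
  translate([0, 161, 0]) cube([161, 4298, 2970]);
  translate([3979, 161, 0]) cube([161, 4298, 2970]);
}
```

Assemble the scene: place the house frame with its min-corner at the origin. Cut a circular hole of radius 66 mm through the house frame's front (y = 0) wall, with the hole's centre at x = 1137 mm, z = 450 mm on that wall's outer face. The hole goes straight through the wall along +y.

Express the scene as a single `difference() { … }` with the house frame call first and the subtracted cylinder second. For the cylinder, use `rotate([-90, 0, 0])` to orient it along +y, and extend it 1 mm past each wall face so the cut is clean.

difference() {
  house_frame();
  translate([1137, -1, 450]) rotate([-90, 0, 0]) cylinder(h = 163, r = 66);
}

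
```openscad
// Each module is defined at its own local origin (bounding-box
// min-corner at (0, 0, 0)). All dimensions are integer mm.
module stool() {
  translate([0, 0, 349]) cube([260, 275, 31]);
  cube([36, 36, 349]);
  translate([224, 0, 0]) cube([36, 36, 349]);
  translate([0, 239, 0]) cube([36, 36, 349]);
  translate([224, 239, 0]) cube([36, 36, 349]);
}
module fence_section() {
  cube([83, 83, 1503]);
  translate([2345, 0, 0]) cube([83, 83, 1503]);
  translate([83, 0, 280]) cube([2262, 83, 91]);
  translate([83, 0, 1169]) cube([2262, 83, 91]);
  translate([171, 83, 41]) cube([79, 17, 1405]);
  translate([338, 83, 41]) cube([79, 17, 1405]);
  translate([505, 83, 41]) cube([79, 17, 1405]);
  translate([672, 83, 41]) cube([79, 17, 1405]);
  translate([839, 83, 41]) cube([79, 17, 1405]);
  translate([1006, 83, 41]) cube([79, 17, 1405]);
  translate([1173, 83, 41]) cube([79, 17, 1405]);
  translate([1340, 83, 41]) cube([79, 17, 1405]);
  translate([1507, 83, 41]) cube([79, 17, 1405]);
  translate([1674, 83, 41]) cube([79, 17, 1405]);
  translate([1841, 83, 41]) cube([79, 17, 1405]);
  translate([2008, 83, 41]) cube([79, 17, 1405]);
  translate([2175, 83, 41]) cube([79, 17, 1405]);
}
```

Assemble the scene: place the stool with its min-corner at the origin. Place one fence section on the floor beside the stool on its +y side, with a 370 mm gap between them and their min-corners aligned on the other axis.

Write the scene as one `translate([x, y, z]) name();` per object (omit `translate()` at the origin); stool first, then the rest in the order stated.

stool();
translate([0, 645, 0]) fence_section();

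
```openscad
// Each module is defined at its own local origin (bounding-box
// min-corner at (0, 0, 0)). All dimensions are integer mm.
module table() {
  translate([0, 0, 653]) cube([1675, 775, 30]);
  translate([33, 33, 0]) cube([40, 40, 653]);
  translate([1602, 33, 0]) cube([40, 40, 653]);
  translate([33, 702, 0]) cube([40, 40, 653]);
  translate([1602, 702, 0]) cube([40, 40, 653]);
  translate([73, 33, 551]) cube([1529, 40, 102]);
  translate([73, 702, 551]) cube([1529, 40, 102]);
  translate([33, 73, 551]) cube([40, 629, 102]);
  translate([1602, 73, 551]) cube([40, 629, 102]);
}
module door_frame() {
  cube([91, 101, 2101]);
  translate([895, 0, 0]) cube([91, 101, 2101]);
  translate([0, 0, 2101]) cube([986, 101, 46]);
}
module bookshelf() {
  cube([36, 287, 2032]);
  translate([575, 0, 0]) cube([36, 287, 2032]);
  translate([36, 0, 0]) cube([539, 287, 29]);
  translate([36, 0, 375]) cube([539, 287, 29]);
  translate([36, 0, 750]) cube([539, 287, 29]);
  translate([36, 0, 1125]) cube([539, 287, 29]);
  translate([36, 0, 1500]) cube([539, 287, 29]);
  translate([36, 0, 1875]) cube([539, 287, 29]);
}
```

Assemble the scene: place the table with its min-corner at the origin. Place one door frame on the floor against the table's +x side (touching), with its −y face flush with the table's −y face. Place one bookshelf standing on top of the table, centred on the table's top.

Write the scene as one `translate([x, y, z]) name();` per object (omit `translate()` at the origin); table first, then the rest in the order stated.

table();
translate([1675, 0, 0]) door_frame();
translate([532, 244, 683]) bookshelf();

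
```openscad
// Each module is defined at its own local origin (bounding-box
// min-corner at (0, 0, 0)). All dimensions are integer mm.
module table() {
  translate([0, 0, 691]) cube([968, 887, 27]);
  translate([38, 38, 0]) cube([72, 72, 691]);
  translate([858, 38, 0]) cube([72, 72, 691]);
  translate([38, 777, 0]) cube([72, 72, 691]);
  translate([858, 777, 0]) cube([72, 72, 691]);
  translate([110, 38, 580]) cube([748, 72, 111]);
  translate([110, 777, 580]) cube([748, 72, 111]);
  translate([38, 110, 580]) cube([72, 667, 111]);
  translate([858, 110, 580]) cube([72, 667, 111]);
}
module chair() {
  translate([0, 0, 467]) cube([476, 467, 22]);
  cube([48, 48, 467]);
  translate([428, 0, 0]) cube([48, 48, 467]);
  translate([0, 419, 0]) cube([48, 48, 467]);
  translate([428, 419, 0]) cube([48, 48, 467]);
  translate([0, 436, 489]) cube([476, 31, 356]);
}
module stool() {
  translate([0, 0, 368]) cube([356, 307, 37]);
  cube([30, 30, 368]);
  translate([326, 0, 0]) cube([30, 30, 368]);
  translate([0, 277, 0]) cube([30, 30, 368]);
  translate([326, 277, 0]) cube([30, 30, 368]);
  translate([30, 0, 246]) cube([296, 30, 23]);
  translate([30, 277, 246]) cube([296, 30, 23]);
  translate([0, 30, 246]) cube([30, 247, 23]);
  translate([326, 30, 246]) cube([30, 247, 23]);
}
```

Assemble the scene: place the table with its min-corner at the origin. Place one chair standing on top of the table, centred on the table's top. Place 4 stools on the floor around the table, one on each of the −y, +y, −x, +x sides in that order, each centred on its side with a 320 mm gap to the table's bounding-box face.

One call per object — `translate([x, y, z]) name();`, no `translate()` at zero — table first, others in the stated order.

table();
translate([246, 210, 718]) chair();
translate([306, -627, 0]) stool();
translate([306, 1207, 0]) stool();
translate([-676, 290, 0]) stool();
translate([1288, 290, 0]) stool();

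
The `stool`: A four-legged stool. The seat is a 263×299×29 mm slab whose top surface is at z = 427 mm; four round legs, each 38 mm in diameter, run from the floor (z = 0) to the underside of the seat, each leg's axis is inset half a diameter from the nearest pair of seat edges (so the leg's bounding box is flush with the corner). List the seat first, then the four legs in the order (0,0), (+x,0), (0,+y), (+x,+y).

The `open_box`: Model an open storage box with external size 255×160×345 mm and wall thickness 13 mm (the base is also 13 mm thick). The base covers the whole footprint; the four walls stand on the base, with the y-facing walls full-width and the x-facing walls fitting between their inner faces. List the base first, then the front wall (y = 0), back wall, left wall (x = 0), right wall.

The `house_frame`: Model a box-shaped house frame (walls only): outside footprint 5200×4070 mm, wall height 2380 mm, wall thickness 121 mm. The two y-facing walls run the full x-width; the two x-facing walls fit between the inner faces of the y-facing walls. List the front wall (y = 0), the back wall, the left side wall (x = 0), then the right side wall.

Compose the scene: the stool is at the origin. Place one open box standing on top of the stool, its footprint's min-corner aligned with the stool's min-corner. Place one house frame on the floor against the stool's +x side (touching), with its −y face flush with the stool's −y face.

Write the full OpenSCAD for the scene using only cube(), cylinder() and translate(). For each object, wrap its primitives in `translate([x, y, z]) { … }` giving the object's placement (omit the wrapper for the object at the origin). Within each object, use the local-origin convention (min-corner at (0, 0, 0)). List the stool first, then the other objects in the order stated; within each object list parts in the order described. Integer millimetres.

translate([0, 0, 398]) cube([263, 299, 29]);
translate([19, 19, 0]) cylinder(h = 398, r = 19);
translate([244, 19, 0]) cylinder(h = 398, r = 19);
translate([19, 280, 0]) cylinder(h = 398, r = 19);
translate([244, 280, 0]) cylinder(h = 398, r = 19);
translate([0, 0, 427]) {
  cube([255, 160, 13]);
  translate([0, 0, 13]) cube([255, 13, 332]);
  translate([0, 147, 13]) cube([255, 13, 332]);
  translate([0, 13, 13]) cube([13, 134, 332]);
  translate([242, 13, 13]) cube([13, 134, 332]);
}
translate([263, 0, 0]) {
  cube([5200, 121, 2380]);
  translate([0, 3949, 0]) cube([5200, 121, 2380]);
  translate([0, 121, 0]) cube([121, 3828, 2380]);
  translate([5079, 121, 0]) cube([121, 3828, 2380]);
}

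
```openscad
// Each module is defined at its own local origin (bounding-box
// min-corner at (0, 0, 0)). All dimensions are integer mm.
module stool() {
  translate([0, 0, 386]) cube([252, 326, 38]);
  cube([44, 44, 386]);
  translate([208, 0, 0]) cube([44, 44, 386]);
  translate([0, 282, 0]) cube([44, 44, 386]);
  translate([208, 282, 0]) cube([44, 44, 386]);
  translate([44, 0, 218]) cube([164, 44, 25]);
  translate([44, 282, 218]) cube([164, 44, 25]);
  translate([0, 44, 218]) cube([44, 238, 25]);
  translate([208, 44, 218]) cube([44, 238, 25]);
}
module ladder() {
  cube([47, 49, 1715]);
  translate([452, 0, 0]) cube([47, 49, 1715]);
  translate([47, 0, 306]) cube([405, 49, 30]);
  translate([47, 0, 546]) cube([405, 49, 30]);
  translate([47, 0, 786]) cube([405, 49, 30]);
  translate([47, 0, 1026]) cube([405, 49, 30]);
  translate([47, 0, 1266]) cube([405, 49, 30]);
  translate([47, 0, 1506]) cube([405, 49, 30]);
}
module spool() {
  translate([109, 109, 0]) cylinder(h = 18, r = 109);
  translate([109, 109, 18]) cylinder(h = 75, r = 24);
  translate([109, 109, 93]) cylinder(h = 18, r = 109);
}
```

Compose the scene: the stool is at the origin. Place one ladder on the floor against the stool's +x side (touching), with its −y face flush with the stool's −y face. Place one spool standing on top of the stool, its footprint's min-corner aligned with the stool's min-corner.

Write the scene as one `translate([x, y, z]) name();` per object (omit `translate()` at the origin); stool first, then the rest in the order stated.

stool();
translate([252, 0, 0]) ladder();
translate([0, 0, 424]) spool();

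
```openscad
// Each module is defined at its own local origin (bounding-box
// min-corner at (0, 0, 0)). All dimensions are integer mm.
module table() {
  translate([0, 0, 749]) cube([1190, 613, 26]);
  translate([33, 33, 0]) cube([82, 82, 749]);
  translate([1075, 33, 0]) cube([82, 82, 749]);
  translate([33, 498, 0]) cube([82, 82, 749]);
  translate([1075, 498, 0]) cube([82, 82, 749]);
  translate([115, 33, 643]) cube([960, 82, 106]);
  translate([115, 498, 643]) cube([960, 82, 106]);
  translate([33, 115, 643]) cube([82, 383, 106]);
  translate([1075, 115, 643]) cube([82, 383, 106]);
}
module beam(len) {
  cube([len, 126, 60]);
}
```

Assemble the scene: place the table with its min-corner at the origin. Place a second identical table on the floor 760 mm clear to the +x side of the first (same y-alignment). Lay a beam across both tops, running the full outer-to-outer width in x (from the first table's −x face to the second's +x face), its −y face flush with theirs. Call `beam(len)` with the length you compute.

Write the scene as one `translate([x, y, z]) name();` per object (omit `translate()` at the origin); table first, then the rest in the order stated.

table();
translate([1950, 0, 0]) table();
translate([0, 0, 775]) beam(3140);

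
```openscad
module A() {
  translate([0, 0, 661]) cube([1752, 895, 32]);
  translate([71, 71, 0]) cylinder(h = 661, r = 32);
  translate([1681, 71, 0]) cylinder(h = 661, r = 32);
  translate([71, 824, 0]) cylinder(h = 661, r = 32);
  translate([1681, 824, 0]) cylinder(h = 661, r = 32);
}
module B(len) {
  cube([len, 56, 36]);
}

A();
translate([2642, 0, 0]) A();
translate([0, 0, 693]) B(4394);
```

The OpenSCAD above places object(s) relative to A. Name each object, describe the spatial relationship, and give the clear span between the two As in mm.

Second table starts at x = 2642; first ends at x = 1752; clear span = 2642 − 1752 = 890 mm.

A is a table. B is a beam. A beam spans the tops of two tables. The clear span between the two tables is 890 mm.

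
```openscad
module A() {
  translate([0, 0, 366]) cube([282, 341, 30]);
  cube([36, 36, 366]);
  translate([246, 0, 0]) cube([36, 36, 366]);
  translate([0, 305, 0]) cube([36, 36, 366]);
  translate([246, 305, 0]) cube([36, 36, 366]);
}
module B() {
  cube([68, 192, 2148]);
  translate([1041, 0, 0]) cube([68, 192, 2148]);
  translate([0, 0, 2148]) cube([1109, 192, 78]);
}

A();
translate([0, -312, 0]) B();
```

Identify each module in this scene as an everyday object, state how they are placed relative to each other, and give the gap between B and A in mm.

The door frame's nearest face is 120 mm from the stool's −y face.

A is a stool. B is a door frame. The door frame is on the floor beside the stool on its −y side. The gap between the door frame and the stool is 120 mm.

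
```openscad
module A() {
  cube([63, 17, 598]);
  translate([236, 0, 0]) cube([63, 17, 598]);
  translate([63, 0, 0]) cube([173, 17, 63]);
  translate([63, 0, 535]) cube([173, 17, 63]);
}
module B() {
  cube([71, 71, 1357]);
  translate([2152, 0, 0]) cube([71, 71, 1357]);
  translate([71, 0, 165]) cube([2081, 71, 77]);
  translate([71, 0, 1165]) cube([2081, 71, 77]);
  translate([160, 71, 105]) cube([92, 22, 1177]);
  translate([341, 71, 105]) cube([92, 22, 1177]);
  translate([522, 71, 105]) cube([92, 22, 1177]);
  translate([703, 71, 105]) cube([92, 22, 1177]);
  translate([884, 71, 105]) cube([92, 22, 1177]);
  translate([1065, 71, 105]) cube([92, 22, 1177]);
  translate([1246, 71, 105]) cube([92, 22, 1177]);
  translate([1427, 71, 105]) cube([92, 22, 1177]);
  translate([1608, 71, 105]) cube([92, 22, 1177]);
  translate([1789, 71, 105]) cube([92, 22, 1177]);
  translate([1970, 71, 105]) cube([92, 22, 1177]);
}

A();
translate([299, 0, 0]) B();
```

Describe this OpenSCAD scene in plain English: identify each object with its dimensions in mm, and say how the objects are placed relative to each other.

A is a picture frame with a 173×472 mm rectangular opening (x by z) and a uniform 63 mm border on every side. Frame depth is 17 mm along y. It is built from two vertical stiles running the full outside height and two horizontal rails spanning the gap between the stiles.

B is a fence section. Two 71×71 mm posts, 1357 mm tall, stand on the floor with a clear span of 2081 mm between their inner faces. Two horizontal rails of 71×77 mm section span the gap between the posts with their undersides at z = 165 mm and z = 1165 mm, flush with the posts' −y face. 11 pickets, each 92 mm wide, 22 mm thick and 1177 mm tall, are fixed to the +y face of the rails with their bottoms at z = 105 mm, evenly spaced across the span with equal gaps (rounded down to the nearest mm) at the −x end and between each pair — any rounding remainder accumulates at the +x end.

The fence section is against the picture frame's +x side, with their −y faces flush.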